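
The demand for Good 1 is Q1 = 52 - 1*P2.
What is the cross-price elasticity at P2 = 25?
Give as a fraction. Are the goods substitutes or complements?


dQ1/dP2 = -1
At P2 = 25: Q1 = 52 - 1*25 = 27
Exy = (dQ1/dP2)(P2/Q1) = -1 * 25 / 27 = -25/27
Since Exy < 0, the goods are complements.

-25/27 (complements)


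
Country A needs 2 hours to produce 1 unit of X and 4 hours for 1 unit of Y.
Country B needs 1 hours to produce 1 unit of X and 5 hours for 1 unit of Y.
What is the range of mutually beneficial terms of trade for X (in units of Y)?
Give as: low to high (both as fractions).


Opportunity cost of X for Country A = hours_X / hours_Y = 2/4 = 1/2 units of Y
Opportunity cost of X for Country B = hours_X / hours_Y = 1/5 = 1/5 units of Y
Terms of trade must be between the two opportunity costs.
Range: 1/5 to 1/2

1/5 to 1/2


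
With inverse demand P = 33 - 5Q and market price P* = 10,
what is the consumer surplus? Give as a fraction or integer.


Maximum willingness to pay (at Q=0): P_max = 33
Quantity demanded at P* = 10:
Q* = (33 - 10)/5 = 23/5
CS = (1/2) * Q* * (P_max - P*)
CS = (1/2) * 23/5 * (33 - 10)
CS = (1/2) * 23/5 * 23 = 529/10

529/10


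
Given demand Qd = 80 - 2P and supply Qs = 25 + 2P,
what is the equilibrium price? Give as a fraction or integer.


At equilibrium, Qd = Qs.
80 - 2P = 25 + 2P
80 - 25 = 2P + 2P
55 = 4P
P* = 55/4 = 55/4

55/4


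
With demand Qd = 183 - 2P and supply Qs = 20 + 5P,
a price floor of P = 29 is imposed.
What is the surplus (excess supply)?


At P = 29:
Qd = 183 - 2*29 = 125
Qs = 20 + 5*29 = 165
Surplus = Qs - Qd = 165 - 125 = 40

40


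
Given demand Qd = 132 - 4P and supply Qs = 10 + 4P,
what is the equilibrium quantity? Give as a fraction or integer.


First find equilibrium price:
132 - 4P = 10 + 4P
P* = 122/8 = 61/4
Then substitute into demand:
Q* = 132 - 4 * 61/4 = 71

71


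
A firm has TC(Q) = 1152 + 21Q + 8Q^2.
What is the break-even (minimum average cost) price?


AC(Q) = 1152/Q + 21 + 8Q
To minimize: dAC/dQ = -1152/Q^2 + 8 = 0
Q^2 = 1152/8 = 144
Q* = 12
Min AC = 1152/12 + 21 + 8*12
Min AC = 96 + 21 + 96 = 213

213


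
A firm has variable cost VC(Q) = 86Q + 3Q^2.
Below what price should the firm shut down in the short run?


AVC(Q) = VC(Q)/Q = 86 + 3Q
AVC is increasing in Q, so minimum AVC is at Q -> 0+.
Min AVC = 86
The firm should shut down if P < 86.

86


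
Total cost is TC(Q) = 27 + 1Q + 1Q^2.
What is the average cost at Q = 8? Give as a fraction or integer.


TC(8) = 27 + 1*8 + 1*8^2
TC(8) = 27 + 8 + 64 = 99
AC = TC/Q = 99/8 = 99/8

99/8


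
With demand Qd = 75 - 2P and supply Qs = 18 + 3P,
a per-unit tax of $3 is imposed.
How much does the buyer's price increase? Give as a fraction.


With a per-unit tax, the buyer's price increase depends on relative slopes.
Supply slope: d = 3, Demand slope: b = 2
Buyer's price increase = d * tax / (b + d)
= 3 * 3 / (2 + 3)
= 9 / 5 = 9/5

9/5


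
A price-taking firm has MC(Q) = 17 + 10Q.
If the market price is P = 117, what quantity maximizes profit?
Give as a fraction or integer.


In perfect competition, profit is maximized where P = MC.
117 = 17 + 10Q
100 = 10Q
Q* = 100/10 = 10

10


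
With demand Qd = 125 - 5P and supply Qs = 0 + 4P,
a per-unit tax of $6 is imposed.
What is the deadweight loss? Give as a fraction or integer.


Pre-tax equilibrium quantity: Q* = 500/9
Post-tax equilibrium quantity: Q_tax = 380/9
Reduction in quantity: Q* - Q_tax = 40/3
DWL = (1/2) * tax * (Q* - Q_tax)
DWL = (1/2) * 6 * 40/3 = 40

40


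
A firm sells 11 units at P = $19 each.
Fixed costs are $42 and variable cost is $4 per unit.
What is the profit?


Total Revenue = P * Q = 19 * 11 = $209
Total Cost = FC + VC*Q = 42 + 4*11 = $86
Profit = TR - TC = 209 - 86 = $123

$123


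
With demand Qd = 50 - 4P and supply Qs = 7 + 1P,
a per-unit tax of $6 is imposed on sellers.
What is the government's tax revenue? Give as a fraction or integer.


With tax on sellers, new supply: Qs' = 7 + 1(P - 6)
= 1 + 1P
New equilibrium quantity:
Q_new = 54/5
Tax revenue = tax * Q_new = 6 * 54/5 = 324/5

324/5


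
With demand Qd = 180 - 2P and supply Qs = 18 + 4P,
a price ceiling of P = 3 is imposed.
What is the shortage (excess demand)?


At P = 3:
Qd = 180 - 2*3 = 174
Qs = 18 + 4*3 = 30
Shortage = Qd - Qs = 174 - 30 = 144

144


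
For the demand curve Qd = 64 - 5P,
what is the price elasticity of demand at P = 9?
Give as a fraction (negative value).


dQ/dP = -5
At P = 9: Q = 64 - 5*9 = 19
E = (dQ/dP)(P/Q) = (-5)(9/19) = -45/19

-45/19


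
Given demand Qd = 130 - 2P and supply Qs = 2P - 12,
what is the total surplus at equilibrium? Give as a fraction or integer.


Find equilibrium: 130 - 2P = 2P - 12
130 + 12 = 4P
P* = 142/4 = 71/2
Q* = 2*71/2 - 12 = 59
Inverse demand: P = 65 - Q/2, so P_max = 65
Inverse supply: P = 6 + Q/2, so P_min = 6
CS = (1/2) * 59 * (65 - 71/2) = 3481/4
PS = (1/2) * 59 * (71/2 - 6) = 3481/4
TS = CS + PS = 3481/4 + 3481/4 = 3481/2

3481/2


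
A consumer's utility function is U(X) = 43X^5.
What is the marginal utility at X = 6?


MU = dU/dX = 43*5*X^(5-1)
MU = 215*X^4
At X = 6:
MU = 215 * 6^4
MU = 215 * 1296 = 278640

278640


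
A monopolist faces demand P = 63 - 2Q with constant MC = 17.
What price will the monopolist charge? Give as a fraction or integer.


MR = 63 - 4Q
Set MR = MC: 63 - 4Q = 17
Q* = 23/2
Substitute into demand:
P* = 63 - 2*23/2 = 40

40


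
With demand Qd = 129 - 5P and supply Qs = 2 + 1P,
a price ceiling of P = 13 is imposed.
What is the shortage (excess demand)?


At P = 13:
Qd = 129 - 5*13 = 64
Qs = 2 + 1*13 = 15
Shortage = Qd - Qs = 64 - 15 = 49

49


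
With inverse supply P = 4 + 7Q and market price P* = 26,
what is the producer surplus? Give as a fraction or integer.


Minimum supply price (at Q=0): P_min = 4
Quantity supplied at P* = 26:
Q* = (26 - 4)/7 = 22/7
PS = (1/2) * Q* * (P* - P_min)
PS = (1/2) * 22/7 * (26 - 4)
PS = (1/2) * 22/7 * 22 = 242/7

242/7


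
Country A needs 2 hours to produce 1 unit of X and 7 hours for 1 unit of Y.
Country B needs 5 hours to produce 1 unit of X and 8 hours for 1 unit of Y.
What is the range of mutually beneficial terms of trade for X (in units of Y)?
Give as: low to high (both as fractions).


Opportunity cost of X for Country A = hours_X / hours_Y = 2/7 = 2/7 units of Y
Opportunity cost of X for Country B = hours_X / hours_Y = 5/8 = 5/8 units of Y
Terms of trade must be between the two opportunity costs.
Range: 2/7 to 5/8

2/7 to 5/8


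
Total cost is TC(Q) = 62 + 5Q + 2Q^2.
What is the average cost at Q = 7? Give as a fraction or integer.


TC(7) = 62 + 5*7 + 2*7^2
TC(7) = 62 + 35 + 98 = 195
AC = TC/Q = 195/7 = 195/7

195/7


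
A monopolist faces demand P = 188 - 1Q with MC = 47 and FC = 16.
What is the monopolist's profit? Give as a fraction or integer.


MR = MC: 188 - 2Q = 47
Q* = 141/2
P* = 188 - 1*141/2 = 235/2
Profit = (P* - MC)*Q* - FC
= (235/2 - 47)*141/2 - 16
= 141/2*141/2 - 16
= 19881/4 - 16 = 19817/4

19817/4


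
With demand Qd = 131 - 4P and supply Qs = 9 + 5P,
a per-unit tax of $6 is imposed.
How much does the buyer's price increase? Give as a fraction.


With a per-unit tax, the buyer's price increase depends on relative slopes.
Supply slope: d = 5, Demand slope: b = 4
Buyer's price increase = d * tax / (b + d)
= 5 * 6 / (4 + 5)
= 30 / 9 = 10/3

10/3


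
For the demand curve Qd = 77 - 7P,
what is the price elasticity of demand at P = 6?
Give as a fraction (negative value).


dQ/dP = -7
At P = 6: Q = 77 - 7*6 = 35
E = (dQ/dP)(P/Q) = (-7)(6/35) = -6/5

-6/5


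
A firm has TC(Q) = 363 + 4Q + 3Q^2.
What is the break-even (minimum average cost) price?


AC(Q) = 363/Q + 4 + 3Q
To minimize: dAC/dQ = -363/Q^2 + 3 = 0
Q^2 = 363/3 = 121
Q* = 11
Min AC = 363/11 + 4 + 3*11
Min AC = 33 + 4 + 33 = 70

70


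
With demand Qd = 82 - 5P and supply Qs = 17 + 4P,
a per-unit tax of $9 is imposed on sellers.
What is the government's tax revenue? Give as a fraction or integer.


With tax on sellers, new supply: Qs' = 17 + 4(P - 9)
= 4P - 19
New equilibrium quantity:
Q_new = 233/9
Tax revenue = tax * Q_new = 9 * 233/9 = 233

233


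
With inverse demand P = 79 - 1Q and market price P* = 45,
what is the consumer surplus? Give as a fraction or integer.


Maximum willingness to pay (at Q=0): P_max = 79
Quantity demanded at P* = 45:
Q* = (79 - 45)/1 = 34
CS = (1/2) * Q* * (P_max - P*)
CS = (1/2) * 34 * (79 - 45)
CS = (1/2) * 34 * 34 = 578

578


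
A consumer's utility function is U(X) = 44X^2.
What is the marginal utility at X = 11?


MU = dU/dX = 44*2*X^(2-1)
MU = 88*X^1
At X = 11:
MU = 88 * 11^1
MU = 88 * 11 = 968

968


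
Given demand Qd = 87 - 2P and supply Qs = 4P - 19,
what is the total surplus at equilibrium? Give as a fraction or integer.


Find equilibrium: 87 - 2P = 4P - 19
87 + 19 = 6P
P* = 106/6 = 53/3
Q* = 4*53/3 - 19 = 155/3
Inverse demand: P = 87/2 - Q/2, so P_max = 87/2
Inverse supply: P = 19/4 + Q/4, so P_min = 19/4
CS = (1/2) * 155/3 * (87/2 - 53/3) = 24025/36
PS = (1/2) * 155/3 * (53/3 - 19/4) = 24025/72
TS = CS + PS = 24025/36 + 24025/72 = 24025/24

24025/24


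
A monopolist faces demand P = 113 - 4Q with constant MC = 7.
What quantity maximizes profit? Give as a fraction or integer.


TR = P*Q = (113 - 4Q)Q = 113Q - 4Q^2
MR = dTR/dQ = 113 - 8Q
Set MR = MC:
113 - 8Q = 7
106 = 8Q
Q* = 106/8 = 53/4

53/4


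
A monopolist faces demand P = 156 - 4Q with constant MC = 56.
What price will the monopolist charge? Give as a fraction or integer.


MR = 156 - 8Q
Set MR = MC: 156 - 8Q = 56
Q* = 25/2
Substitute into demand:
P* = 156 - 4*25/2 = 106

106


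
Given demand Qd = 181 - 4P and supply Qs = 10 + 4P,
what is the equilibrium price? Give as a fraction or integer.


At equilibrium, Qd = Qs.
181 - 4P = 10 + 4P
181 - 10 = 4P + 4P
171 = 8P
P* = 171/8 = 171/8

171/8


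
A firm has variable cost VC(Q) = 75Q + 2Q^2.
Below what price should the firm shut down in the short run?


AVC(Q) = VC(Q)/Q = 75 + 2Q
AVC is increasing in Q, so minimum AVC is at Q -> 0+.
Min AVC = 75
The firm should shut down if P < 75.

75


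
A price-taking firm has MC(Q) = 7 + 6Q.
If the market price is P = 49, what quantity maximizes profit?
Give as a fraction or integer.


In perfect competition, profit is maximized where P = MC.
49 = 7 + 6Q
42 = 6Q
Q* = 42/6 = 7

7


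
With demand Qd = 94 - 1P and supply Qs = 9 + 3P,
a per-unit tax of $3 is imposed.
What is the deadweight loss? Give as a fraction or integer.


Pre-tax equilibrium quantity: Q* = 291/4
Post-tax equilibrium quantity: Q_tax = 141/2
Reduction in quantity: Q* - Q_tax = 9/4
DWL = (1/2) * tax * (Q* - Q_tax)
DWL = (1/2) * 3 * 9/4 = 27/8

27/8


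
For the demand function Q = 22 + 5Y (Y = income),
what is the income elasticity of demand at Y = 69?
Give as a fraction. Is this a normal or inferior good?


dQ/dY = 5
At Y = 69: Q = 22 + 5*69 = 367
Ey = (dQ/dY)(Y/Q) = 5 * 69 / 367 = 345/367
Since Ey > 0, this is a normal good.

345/367 (normal good)


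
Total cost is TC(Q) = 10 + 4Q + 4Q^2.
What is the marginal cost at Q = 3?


MC = dTC/dQ = 4 + 2*4*Q
At Q = 3:
MC = 4 + 8*3
MC = 4 + 24 = 28

28


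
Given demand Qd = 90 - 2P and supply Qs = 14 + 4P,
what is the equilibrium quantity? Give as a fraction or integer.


First find equilibrium price:
90 - 2P = 14 + 4P
P* = 76/6 = 38/3
Then substitute into demand:
Q* = 90 - 2 * 38/3 = 194/3

194/3


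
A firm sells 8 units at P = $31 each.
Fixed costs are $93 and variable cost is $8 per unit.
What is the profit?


Total Revenue = P * Q = 31 * 8 = $248
Total Cost = FC + VC*Q = 93 + 8*8 = $157
Profit = TR - TC = 248 - 157 = $91

$91


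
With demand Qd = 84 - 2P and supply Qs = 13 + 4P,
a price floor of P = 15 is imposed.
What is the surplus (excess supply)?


At P = 15:
Qd = 84 - 2*15 = 54
Qs = 13 + 4*15 = 73
Surplus = Qs - Qd = 73 - 54 = 19

19


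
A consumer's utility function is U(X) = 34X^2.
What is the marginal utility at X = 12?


MU = dU/dX = 34*2*X^(2-1)
MU = 68*X^1
At X = 12:
MU = 68 * 12^1
MU = 68 * 12 = 816

816


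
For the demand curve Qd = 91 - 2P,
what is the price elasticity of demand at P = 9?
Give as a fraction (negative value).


dQ/dP = -2
At P = 9: Q = 91 - 2*9 = 73
E = (dQ/dP)(P/Q) = (-2)(9/73) = -18/73

-18/73


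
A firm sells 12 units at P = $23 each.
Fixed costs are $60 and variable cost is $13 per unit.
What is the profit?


Total Revenue = P * Q = 23 * 12 = $276
Total Cost = FC + VC*Q = 60 + 13*12 = $216
Profit = TR - TC = 276 - 216 = $60

$60


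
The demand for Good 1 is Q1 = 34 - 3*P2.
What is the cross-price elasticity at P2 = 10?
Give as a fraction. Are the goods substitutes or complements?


dQ1/dP2 = -3
At P2 = 10: Q1 = 34 - 3*10 = 4
Exy = (dQ1/dP2)(P2/Q1) = -3 * 10 / 4 = -15/2
Since Exy < 0, the goods are complements.

-15/2 (complements)


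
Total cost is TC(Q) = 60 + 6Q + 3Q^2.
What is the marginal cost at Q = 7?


MC = dTC/dQ = 6 + 2*3*Q
At Q = 7:
MC = 6 + 6*7
MC = 6 + 42 = 48

48


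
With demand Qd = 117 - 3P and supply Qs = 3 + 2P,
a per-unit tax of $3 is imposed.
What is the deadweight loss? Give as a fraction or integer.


Pre-tax equilibrium quantity: Q* = 243/5
Post-tax equilibrium quantity: Q_tax = 45
Reduction in quantity: Q* - Q_tax = 18/5
DWL = (1/2) * tax * (Q* - Q_tax)
DWL = (1/2) * 3 * 18/5 = 27/5

27/5


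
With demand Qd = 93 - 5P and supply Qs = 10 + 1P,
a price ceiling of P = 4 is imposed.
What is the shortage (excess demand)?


At P = 4:
Qd = 93 - 5*4 = 73
Qs = 10 + 1*4 = 14
Shortage = Qd - Qs = 73 - 14 = 59

59


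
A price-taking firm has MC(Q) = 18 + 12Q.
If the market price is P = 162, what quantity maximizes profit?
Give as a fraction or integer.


In perfect competition, profit is maximized where P = MC.
162 = 18 + 12Q
144 = 12Q
Q* = 144/12 = 12

12


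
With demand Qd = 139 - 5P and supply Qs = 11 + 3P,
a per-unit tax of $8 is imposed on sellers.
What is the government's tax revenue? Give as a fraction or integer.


With tax on sellers, new supply: Qs' = 11 + 3(P - 8)
= 3P - 13
New equilibrium quantity:
Q_new = 44
Tax revenue = tax * Q_new = 8 * 44 = 352

352


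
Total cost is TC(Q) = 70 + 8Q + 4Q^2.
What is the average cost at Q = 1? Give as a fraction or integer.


TC(1) = 70 + 8*1 + 4*1^2
TC(1) = 70 + 8 + 4 = 82
AC = TC/Q = 82/1 = 82

82


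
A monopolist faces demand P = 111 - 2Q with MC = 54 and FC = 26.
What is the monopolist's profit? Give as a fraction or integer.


MR = MC: 111 - 4Q = 54
Q* = 57/4
P* = 111 - 2*57/4 = 165/2
Profit = (P* - MC)*Q* - FC
= (165/2 - 54)*57/4 - 26
= 57/2*57/4 - 26
= 3249/8 - 26 = 3041/8

3041/8


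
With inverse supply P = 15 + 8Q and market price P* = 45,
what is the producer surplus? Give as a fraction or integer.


Minimum supply price (at Q=0): P_min = 15
Quantity supplied at P* = 45:
Q* = (45 - 15)/8 = 15/4
PS = (1/2) * Q* * (P* - P_min)
PS = (1/2) * 15/4 * (45 - 15)
PS = (1/2) * 15/4 * 30 = 225/4

225/4


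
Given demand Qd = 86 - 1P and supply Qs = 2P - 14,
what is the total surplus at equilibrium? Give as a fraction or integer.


Find equilibrium: 86 - 1P = 2P - 14
86 + 14 = 3P
P* = 100/3 = 100/3
Q* = 2*100/3 - 14 = 158/3
Inverse demand: P = 86 - Q/1, so P_max = 86
Inverse supply: P = 7 + Q/2, so P_min = 7
CS = (1/2) * 158/3 * (86 - 100/3) = 12482/9
PS = (1/2) * 158/3 * (100/3 - 7) = 6241/9
TS = CS + PS = 12482/9 + 6241/9 = 6241/3

6241/3


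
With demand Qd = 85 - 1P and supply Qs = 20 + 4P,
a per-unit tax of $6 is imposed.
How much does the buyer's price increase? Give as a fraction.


With a per-unit tax, the buyer's price increase depends on relative slopes.
Supply slope: d = 4, Demand slope: b = 1
Buyer's price increase = d * tax / (b + d)
= 4 * 6 / (1 + 4)
= 24 / 5 = 24/5

24/5


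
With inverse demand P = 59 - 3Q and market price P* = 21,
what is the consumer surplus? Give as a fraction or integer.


Maximum willingness to pay (at Q=0): P_max = 59
Quantity demanded at P* = 21:
Q* = (59 - 21)/3 = 38/3
CS = (1/2) * Q* * (P_max - P*)
CS = (1/2) * 38/3 * (59 - 21)
CS = (1/2) * 38/3 * 38 = 722/3

722/3


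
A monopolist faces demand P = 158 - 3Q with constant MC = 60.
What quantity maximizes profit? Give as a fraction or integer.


TR = P*Q = (158 - 3Q)Q = 158Q - 3Q^2
MR = dTR/dQ = 158 - 6Q
Set MR = MC:
158 - 6Q = 60
98 = 6Q
Q* = 98/6 = 49/3

49/3


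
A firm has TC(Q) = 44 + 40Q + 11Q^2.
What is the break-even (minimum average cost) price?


AC(Q) = 44/Q + 40 + 11Q
To minimize: dAC/dQ = -44/Q^2 + 11 = 0
Q^2 = 44/11 = 4
Q* = 2
Min AC = 44/2 + 40 + 11*2
Min AC = 22 + 40 + 22 = 84

84


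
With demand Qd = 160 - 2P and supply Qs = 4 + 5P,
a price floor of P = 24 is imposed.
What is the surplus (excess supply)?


At P = 24:
Qd = 160 - 2*24 = 112
Qs = 4 + 5*24 = 124
Surplus = Qs - Qd = 124 - 112 = 12

12


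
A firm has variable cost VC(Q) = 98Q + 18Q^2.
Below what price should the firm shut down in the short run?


AVC(Q) = VC(Q)/Q = 98 + 18Q
AVC is increasing in Q, so minimum AVC is at Q -> 0+.
Min AVC = 98
The firm should shut down if P < 98.

98


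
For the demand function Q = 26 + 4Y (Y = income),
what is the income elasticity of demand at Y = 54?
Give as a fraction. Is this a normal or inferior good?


dQ/dY = 4
At Y = 54: Q = 26 + 4*54 = 242
Ey = (dQ/dY)(Y/Q) = 4 * 54 / 242 = 108/121
Since Ey > 0, this is a normal good.

108/121 (normal good)


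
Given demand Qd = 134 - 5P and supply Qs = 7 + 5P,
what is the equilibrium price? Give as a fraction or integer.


At equilibrium, Qd = Qs.
134 - 5P = 7 + 5P
134 - 7 = 5P + 5P
127 = 10P
P* = 127/10 = 127/10

127/10


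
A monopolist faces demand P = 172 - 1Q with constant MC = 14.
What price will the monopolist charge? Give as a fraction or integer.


MR = 172 - 2Q
Set MR = MC: 172 - 2Q = 14
Q* = 79
Substitute into demand:
P* = 172 - 1*79 = 93

93


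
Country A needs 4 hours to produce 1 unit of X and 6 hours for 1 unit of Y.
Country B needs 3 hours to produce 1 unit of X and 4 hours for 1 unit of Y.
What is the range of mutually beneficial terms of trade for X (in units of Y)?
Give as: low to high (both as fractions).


Opportunity cost of X for Country A = hours_X / hours_Y = 4/6 = 2/3 units of Y
Opportunity cost of X for Country B = hours_X / hours_Y = 3/4 = 3/4 units of Y
Terms of trade must be between the two opportunity costs.
Range: 2/3 to 3/4

2/3 to 3/4


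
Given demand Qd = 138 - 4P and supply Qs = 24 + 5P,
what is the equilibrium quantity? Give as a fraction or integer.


First find equilibrium price:
138 - 4P = 24 + 5P
P* = 114/9 = 38/3
Then substitute into demand:
Q* = 138 - 4 * 38/3 = 262/3

262/3


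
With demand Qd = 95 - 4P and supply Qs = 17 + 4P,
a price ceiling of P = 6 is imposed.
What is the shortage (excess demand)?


At P = 6:
Qd = 95 - 4*6 = 71
Qs = 17 + 4*6 = 41
Shortage = Qd - Qs = 71 - 41 = 30

30


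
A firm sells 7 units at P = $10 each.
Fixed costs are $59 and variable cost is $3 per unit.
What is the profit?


Total Revenue = P * Q = 10 * 7 = $70
Total Cost = FC + VC*Q = 59 + 3*7 = $80
Profit = TR - TC = 70 - 80 = $-10

$-10


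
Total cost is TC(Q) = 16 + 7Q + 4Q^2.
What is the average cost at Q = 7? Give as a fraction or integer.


TC(7) = 16 + 7*7 + 4*7^2
TC(7) = 16 + 49 + 196 = 261
AC = TC/Q = 261/7 = 261/7

261/7


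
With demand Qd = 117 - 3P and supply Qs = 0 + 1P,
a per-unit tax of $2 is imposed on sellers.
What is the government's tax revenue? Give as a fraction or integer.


With tax on sellers, new supply: Qs' = 0 + 1(P - 2)
= 1P - 2
New equilibrium quantity:
Q_new = 111/4
Tax revenue = tax * Q_new = 2 * 111/4 = 111/2

111/2


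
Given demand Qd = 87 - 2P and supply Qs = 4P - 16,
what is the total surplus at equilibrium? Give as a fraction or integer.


Find equilibrium: 87 - 2P = 4P - 16
87 + 16 = 6P
P* = 103/6 = 103/6
Q* = 4*103/6 - 16 = 158/3
Inverse demand: P = 87/2 - Q/2, so P_max = 87/2
Inverse supply: P = 4 + Q/4, so P_min = 4
CS = (1/2) * 158/3 * (87/2 - 103/6) = 6241/9
PS = (1/2) * 158/3 * (103/6 - 4) = 6241/18
TS = CS + PS = 6241/9 + 6241/18 = 6241/6

6241/6


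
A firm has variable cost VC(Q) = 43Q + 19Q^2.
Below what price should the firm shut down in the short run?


AVC(Q) = VC(Q)/Q = 43 + 19Q
AVC is increasing in Q, so minimum AVC is at Q -> 0+.
Min AVC = 43
The firm should shut down if P < 43.

43


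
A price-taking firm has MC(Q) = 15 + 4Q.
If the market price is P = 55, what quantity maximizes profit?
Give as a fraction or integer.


In perfect competition, profit is maximized where P = MC.
55 = 15 + 4Q
40 = 4Q
Q* = 40/4 = 10

10


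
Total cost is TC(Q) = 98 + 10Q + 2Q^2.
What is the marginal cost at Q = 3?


MC = dTC/dQ = 10 + 2*2*Q
At Q = 3:
MC = 10 + 4*3
MC = 10 + 12 = 22

22


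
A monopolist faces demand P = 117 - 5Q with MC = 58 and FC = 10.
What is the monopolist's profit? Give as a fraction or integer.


MR = MC: 117 - 10Q = 58
Q* = 59/10
P* = 117 - 5*59/10 = 175/2
Profit = (P* - MC)*Q* - FC
= (175/2 - 58)*59/10 - 10
= 59/2*59/10 - 10
= 3481/20 - 10 = 3281/20

3281/20


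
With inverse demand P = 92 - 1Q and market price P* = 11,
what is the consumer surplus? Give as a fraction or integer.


Maximum willingness to pay (at Q=0): P_max = 92
Quantity demanded at P* = 11:
Q* = (92 - 11)/1 = 81
CS = (1/2) * Q* * (P_max - P*)
CS = (1/2) * 81 * (92 - 11)
CS = (1/2) * 81 * 81 = 6561/2

6561/2


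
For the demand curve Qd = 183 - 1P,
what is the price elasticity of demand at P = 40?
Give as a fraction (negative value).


dQ/dP = -1
At P = 40: Q = 183 - 1*40 = 143
E = (dQ/dP)(P/Q) = (-1)(40/143) = -40/143

-40/143


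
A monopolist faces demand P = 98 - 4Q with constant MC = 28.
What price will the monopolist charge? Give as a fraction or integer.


MR = 98 - 8Q
Set MR = MC: 98 - 8Q = 28
Q* = 35/4
Substitute into demand:
P* = 98 - 4*35/4 = 63

63


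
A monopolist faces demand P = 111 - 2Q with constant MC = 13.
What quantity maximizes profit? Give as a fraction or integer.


TR = P*Q = (111 - 2Q)Q = 111Q - 2Q^2
MR = dTR/dQ = 111 - 4Q
Set MR = MC:
111 - 4Q = 13
98 = 4Q
Q* = 98/4 = 49/2

49/2


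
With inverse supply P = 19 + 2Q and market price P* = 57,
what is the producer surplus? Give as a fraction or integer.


Minimum supply price (at Q=0): P_min = 19
Quantity supplied at P* = 57:
Q* = (57 - 19)/2 = 19
PS = (1/2) * Q* * (P* - P_min)
PS = (1/2) * 19 * (57 - 19)
PS = (1/2) * 19 * 38 = 361

361


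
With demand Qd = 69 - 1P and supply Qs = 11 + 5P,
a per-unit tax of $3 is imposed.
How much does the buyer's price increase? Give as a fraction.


With a per-unit tax, the buyer's price increase depends on relative slopes.
Supply slope: d = 5, Demand slope: b = 1
Buyer's price increase = d * tax / (b + d)
= 5 * 3 / (1 + 5)
= 15 / 6 = 5/2

5/2


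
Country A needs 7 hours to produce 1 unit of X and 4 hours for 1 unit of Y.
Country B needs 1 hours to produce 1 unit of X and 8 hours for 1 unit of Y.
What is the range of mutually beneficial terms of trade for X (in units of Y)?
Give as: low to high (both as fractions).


Opportunity cost of X for Country A = hours_X / hours_Y = 7/4 = 7/4 units of Y
Opportunity cost of X for Country B = hours_X / hours_Y = 1/8 = 1/8 units of Y
Terms of trade must be between the two opportunity costs.
Range: 1/8 to 7/4

1/8 to 7/4


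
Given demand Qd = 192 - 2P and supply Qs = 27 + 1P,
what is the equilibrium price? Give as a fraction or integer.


At equilibrium, Qd = Qs.
192 - 2P = 27 + 1P
192 - 27 = 2P + 1P
165 = 3P
P* = 165/3 = 55

55


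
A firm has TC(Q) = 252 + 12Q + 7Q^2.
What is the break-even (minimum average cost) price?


AC(Q) = 252/Q + 12 + 7Q
To minimize: dAC/dQ = -252/Q^2 + 7 = 0
Q^2 = 252/7 = 36
Q* = 6
Min AC = 252/6 + 12 + 7*6
Min AC = 42 + 12 + 42 = 96

96


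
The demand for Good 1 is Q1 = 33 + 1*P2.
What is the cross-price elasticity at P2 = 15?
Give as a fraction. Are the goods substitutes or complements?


dQ1/dP2 = 1
At P2 = 15: Q1 = 33 + 1*15 = 48
Exy = (dQ1/dP2)(P2/Q1) = 1 * 15 / 48 = 5/16
Since Exy > 0, the goods are substitutes.

5/16 (substitutes)


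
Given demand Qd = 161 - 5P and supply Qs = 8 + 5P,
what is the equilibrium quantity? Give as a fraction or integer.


First find equilibrium price:
161 - 5P = 8 + 5P
P* = 153/10 = 153/10
Then substitute into demand:
Q* = 161 - 5 * 153/10 = 169/2

169/2


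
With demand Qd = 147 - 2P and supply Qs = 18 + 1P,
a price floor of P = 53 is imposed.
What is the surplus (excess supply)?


At P = 53:
Qd = 147 - 2*53 = 41
Qs = 18 + 1*53 = 71
Surplus = Qs - Qd = 71 - 41 = 30

30


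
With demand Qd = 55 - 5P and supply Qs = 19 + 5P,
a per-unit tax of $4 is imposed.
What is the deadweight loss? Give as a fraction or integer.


Pre-tax equilibrium quantity: Q* = 37
Post-tax equilibrium quantity: Q_tax = 27
Reduction in quantity: Q* - Q_tax = 10
DWL = (1/2) * tax * (Q* - Q_tax)
DWL = (1/2) * 4 * 10 = 20

20


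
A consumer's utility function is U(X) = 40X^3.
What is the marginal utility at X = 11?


MU = dU/dX = 40*3*X^(3-1)
MU = 120*X^2
At X = 11:
MU = 120 * 11^2
MU = 120 * 121 = 14520

14520


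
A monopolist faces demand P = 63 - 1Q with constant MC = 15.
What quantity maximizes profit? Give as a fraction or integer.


TR = P*Q = (63 - 1Q)Q = 63Q - 1Q^2
MR = dTR/dQ = 63 - 2Q
Set MR = MC:
63 - 2Q = 15
48 = 2Q
Q* = 48/2 = 24

24


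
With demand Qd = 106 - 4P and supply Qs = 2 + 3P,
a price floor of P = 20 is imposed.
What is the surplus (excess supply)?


At P = 20:
Qd = 106 - 4*20 = 26
Qs = 2 + 3*20 = 62
Surplus = Qs - Qd = 62 - 26 = 36

36


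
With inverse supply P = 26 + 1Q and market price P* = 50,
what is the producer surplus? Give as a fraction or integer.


Minimum supply price (at Q=0): P_min = 26
Quantity supplied at P* = 50:
Q* = (50 - 26)/1 = 24
PS = (1/2) * Q* * (P* - P_min)
PS = (1/2) * 24 * (50 - 26)
PS = (1/2) * 24 * 24 = 288

288


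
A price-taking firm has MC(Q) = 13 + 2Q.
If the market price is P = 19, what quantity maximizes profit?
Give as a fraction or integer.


In perfect competition, profit is maximized where P = MC.
19 = 13 + 2Q
6 = 2Q
Q* = 6/2 = 3

3


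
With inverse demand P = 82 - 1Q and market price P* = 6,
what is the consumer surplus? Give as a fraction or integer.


Maximum willingness to pay (at Q=0): P_max = 82
Quantity demanded at P* = 6:
Q* = (82 - 6)/1 = 76
CS = (1/2) * Q* * (P_max - P*)
CS = (1/2) * 76 * (82 - 6)
CS = (1/2) * 76 * 76 = 2888

2888


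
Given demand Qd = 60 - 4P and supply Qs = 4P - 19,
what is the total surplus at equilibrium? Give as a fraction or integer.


Find equilibrium: 60 - 4P = 4P - 19
60 + 19 = 8P
P* = 79/8 = 79/8
Q* = 4*79/8 - 19 = 41/2
Inverse demand: P = 15 - Q/4, so P_max = 15
Inverse supply: P = 19/4 + Q/4, so P_min = 19/4
CS = (1/2) * 41/2 * (15 - 79/8) = 1681/32
PS = (1/2) * 41/2 * (79/8 - 19/4) = 1681/32
TS = CS + PS = 1681/32 + 1681/32 = 1681/16

1681/16


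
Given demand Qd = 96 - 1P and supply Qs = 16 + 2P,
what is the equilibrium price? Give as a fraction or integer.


At equilibrium, Qd = Qs.
96 - 1P = 16 + 2P
96 - 16 = 1P + 2P
80 = 3P
P* = 80/3 = 80/3

80/3


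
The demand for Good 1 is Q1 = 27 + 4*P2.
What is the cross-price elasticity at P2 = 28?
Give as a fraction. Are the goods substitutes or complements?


dQ1/dP2 = 4
At P2 = 28: Q1 = 27 + 4*28 = 139
Exy = (dQ1/dP2)(P2/Q1) = 4 * 28 / 139 = 112/139
Since Exy > 0, the goods are substitutes.

112/139 (substitutes)


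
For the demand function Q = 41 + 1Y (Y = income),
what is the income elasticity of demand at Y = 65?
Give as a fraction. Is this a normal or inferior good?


dQ/dY = 1
At Y = 65: Q = 41 + 1*65 = 106
Ey = (dQ/dY)(Y/Q) = 1 * 65 / 106 = 65/106
Since Ey > 0, this is a normal good.

65/106 (normal good)


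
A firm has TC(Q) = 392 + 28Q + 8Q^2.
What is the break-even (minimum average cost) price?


AC(Q) = 392/Q + 28 + 8Q
To minimize: dAC/dQ = -392/Q^2 + 8 = 0
Q^2 = 392/8 = 49
Q* = 7
Min AC = 392/7 + 28 + 8*7
Min AC = 56 + 28 + 56 = 140

140


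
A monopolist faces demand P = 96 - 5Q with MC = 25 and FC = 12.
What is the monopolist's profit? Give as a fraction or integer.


MR = MC: 96 - 10Q = 25
Q* = 71/10
P* = 96 - 5*71/10 = 121/2
Profit = (P* - MC)*Q* - FC
= (121/2 - 25)*71/10 - 12
= 71/2*71/10 - 12
= 5041/20 - 12 = 4801/20

4801/20


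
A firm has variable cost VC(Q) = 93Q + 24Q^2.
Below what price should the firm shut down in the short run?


AVC(Q) = VC(Q)/Q = 93 + 24Q
AVC is increasing in Q, so minimum AVC is at Q -> 0+.
Min AVC = 93
The firm should shut down if P < 93.

93


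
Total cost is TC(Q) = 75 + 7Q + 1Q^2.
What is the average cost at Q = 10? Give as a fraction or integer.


TC(10) = 75 + 7*10 + 1*10^2
TC(10) = 75 + 70 + 100 = 245
AC = TC/Q = 245/10 = 49/2

49/2


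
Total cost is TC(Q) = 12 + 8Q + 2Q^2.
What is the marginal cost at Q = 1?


MC = dTC/dQ = 8 + 2*2*Q
At Q = 1:
MC = 8 + 4*1
MC = 8 + 4 = 12

12


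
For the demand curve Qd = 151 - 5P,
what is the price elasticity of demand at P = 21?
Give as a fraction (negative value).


dQ/dP = -5
At P = 21: Q = 151 - 5*21 = 46
E = (dQ/dP)(P/Q) = (-5)(21/46) = -105/46

-105/46


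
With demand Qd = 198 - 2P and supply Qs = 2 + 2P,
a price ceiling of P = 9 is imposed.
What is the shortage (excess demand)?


At P = 9:
Qd = 198 - 2*9 = 180
Qs = 2 + 2*9 = 20
Shortage = Qd - Qs = 180 - 20 = 160

160


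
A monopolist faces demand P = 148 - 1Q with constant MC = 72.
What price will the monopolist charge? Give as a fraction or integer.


MR = 148 - 2Q
Set MR = MC: 148 - 2Q = 72
Q* = 38
Substitute into demand:
P* = 148 - 1*38 = 110

110


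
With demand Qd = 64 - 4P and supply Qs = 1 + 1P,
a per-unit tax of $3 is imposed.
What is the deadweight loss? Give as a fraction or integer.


Pre-tax equilibrium quantity: Q* = 68/5
Post-tax equilibrium quantity: Q_tax = 56/5
Reduction in quantity: Q* - Q_tax = 12/5
DWL = (1/2) * tax * (Q* - Q_tax)
DWL = (1/2) * 3 * 12/5 = 18/5

18/5


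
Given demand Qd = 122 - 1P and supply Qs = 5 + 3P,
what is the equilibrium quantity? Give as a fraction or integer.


First find equilibrium price:
122 - 1P = 5 + 3P
P* = 117/4 = 117/4
Then substitute into demand:
Q* = 122 - 1 * 117/4 = 371/4

371/4


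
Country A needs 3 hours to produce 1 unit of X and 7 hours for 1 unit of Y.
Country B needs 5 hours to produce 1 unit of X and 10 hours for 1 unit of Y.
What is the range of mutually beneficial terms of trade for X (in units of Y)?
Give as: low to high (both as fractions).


Opportunity cost of X for Country A = hours_X / hours_Y = 3/7 = 3/7 units of Y
Opportunity cost of X for Country B = hours_X / hours_Y = 5/10 = 1/2 units of Y
Terms of trade must be between the two opportunity costs.
Range: 3/7 to 1/2

3/7 to 1/2


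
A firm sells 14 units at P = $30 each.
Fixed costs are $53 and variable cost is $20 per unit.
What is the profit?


Total Revenue = P * Q = 30 * 14 = $420
Total Cost = FC + VC*Q = 53 + 20*14 = $333
Profit = TR - TC = 420 - 333 = $87

$87


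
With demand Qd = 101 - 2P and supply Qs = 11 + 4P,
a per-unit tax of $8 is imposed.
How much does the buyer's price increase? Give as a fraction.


With a per-unit tax, the buyer's price increase depends on relative slopes.
Supply slope: d = 4, Demand slope: b = 2
Buyer's price increase = d * tax / (b + d)
= 4 * 8 / (2 + 4)
= 32 / 6 = 16/3

16/3


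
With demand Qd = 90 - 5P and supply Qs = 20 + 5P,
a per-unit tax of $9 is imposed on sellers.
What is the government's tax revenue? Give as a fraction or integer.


With tax on sellers, new supply: Qs' = 20 + 5(P - 9)
= 5P - 25
New equilibrium quantity:
Q_new = 65/2
Tax revenue = tax * Q_new = 9 * 65/2 = 585/2

585/2


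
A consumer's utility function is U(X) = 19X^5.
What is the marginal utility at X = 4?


MU = dU/dX = 19*5*X^(5-1)
MU = 95*X^4
At X = 4:
MU = 95 * 4^4
MU = 95 * 256 = 24320

24320


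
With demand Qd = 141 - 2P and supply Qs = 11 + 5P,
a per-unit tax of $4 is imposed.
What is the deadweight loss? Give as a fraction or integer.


Pre-tax equilibrium quantity: Q* = 727/7
Post-tax equilibrium quantity: Q_tax = 687/7
Reduction in quantity: Q* - Q_tax = 40/7
DWL = (1/2) * tax * (Q* - Q_tax)
DWL = (1/2) * 4 * 40/7 = 80/7

80/7


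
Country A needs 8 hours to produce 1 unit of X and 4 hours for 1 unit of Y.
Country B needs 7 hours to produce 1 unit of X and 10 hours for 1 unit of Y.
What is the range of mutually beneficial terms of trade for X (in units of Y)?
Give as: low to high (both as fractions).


Opportunity cost of X for Country A = hours_X / hours_Y = 8/4 = 2 units of Y
Opportunity cost of X for Country B = hours_X / hours_Y = 7/10 = 7/10 units of Y
Terms of trade must be between the two opportunity costs.
Range: 7/10 to 2

7/10 to 2


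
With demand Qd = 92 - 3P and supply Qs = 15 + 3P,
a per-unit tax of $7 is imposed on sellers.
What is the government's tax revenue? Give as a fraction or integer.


With tax on sellers, new supply: Qs' = 15 + 3(P - 7)
= 3P - 6
New equilibrium quantity:
Q_new = 43
Tax revenue = tax * Q_new = 7 * 43 = 301

301


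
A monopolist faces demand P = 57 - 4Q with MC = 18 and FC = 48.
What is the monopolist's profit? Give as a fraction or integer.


MR = MC: 57 - 8Q = 18
Q* = 39/8
P* = 57 - 4*39/8 = 75/2
Profit = (P* - MC)*Q* - FC
= (75/2 - 18)*39/8 - 48
= 39/2*39/8 - 48
= 1521/16 - 48 = 753/16

753/16


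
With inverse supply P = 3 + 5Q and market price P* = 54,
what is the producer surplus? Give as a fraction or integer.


Minimum supply price (at Q=0): P_min = 3
Quantity supplied at P* = 54:
Q* = (54 - 3)/5 = 51/5
PS = (1/2) * Q* * (P* - P_min)
PS = (1/2) * 51/5 * (54 - 3)
PS = (1/2) * 51/5 * 51 = 2601/10

2601/10


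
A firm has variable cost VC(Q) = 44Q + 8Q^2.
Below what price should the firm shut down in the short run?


AVC(Q) = VC(Q)/Q = 44 + 8Q
AVC is increasing in Q, so minimum AVC is at Q -> 0+.
Min AVC = 44
The firm should shut down if P < 44.

44


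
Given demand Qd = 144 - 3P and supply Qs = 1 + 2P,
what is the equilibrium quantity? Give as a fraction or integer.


First find equilibrium price:
144 - 3P = 1 + 2P
P* = 143/5 = 143/5
Then substitute into demand:
Q* = 144 - 3 * 143/5 = 291/5

291/5


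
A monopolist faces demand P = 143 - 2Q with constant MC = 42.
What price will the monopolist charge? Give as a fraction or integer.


MR = 143 - 4Q
Set MR = MC: 143 - 4Q = 42
Q* = 101/4
Substitute into demand:
P* = 143 - 2*101/4 = 185/2

185/2


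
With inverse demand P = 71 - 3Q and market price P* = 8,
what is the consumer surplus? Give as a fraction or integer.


Maximum willingness to pay (at Q=0): P_max = 71
Quantity demanded at P* = 8:
Q* = (71 - 8)/3 = 21
CS = (1/2) * Q* * (P_max - P*)
CS = (1/2) * 21 * (71 - 8)
CS = (1/2) * 21 * 63 = 1323/2

1323/2


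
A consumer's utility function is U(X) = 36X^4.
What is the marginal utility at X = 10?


MU = dU/dX = 36*4*X^(4-1)
MU = 144*X^3
At X = 10:
MU = 144 * 10^3
MU = 144 * 1000 = 144000

144000


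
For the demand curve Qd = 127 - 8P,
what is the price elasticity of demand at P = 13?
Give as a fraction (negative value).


dQ/dP = -8
At P = 13: Q = 127 - 8*13 = 23
E = (dQ/dP)(P/Q) = (-8)(13/23) = -104/23

-104/23


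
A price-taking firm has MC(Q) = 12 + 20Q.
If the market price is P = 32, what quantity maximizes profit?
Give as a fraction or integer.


In perfect competition, profit is maximized where P = MC.
32 = 12 + 20Q
20 = 20Q
Q* = 20/20 = 1

1


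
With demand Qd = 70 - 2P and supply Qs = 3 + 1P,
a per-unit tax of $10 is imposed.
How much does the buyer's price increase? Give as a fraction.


With a per-unit tax, the buyer's price increase depends on relative slopes.
Supply slope: d = 1, Demand slope: b = 2
Buyer's price increase = d * tax / (b + d)
= 1 * 10 / (2 + 1)
= 10 / 3 = 10/3

10/3


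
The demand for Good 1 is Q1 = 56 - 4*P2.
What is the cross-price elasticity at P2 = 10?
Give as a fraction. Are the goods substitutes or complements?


dQ1/dP2 = -4
At P2 = 10: Q1 = 56 - 4*10 = 16
Exy = (dQ1/dP2)(P2/Q1) = -4 * 10 / 16 = -5/2
Since Exy < 0, the goods are complements.

-5/2 (complements)


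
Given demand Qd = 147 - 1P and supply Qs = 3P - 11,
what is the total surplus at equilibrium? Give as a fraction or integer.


Find equilibrium: 147 - 1P = 3P - 11
147 + 11 = 4P
P* = 158/4 = 79/2
Q* = 3*79/2 - 11 = 215/2
Inverse demand: P = 147 - Q/1, so P_max = 147
Inverse supply: P = 11/3 + Q/3, so P_min = 11/3
CS = (1/2) * 215/2 * (147 - 79/2) = 46225/8
PS = (1/2) * 215/2 * (79/2 - 11/3) = 46225/24
TS = CS + PS = 46225/8 + 46225/24 = 46225/6

46225/6


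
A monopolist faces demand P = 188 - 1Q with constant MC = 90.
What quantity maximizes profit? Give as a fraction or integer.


TR = P*Q = (188 - 1Q)Q = 188Q - 1Q^2
MR = dTR/dQ = 188 - 2Q
Set MR = MC:
188 - 2Q = 90
98 = 2Q
Q* = 98/2 = 49

49


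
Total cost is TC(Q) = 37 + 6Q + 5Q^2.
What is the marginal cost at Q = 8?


MC = dTC/dQ = 6 + 2*5*Q
At Q = 8:
MC = 6 + 10*8
MC = 6 + 80 = 86

86


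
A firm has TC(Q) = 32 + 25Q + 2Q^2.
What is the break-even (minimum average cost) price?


AC(Q) = 32/Q + 25 + 2Q
To minimize: dAC/dQ = -32/Q^2 + 2 = 0
Q^2 = 32/2 = 16
Q* = 4
Min AC = 32/4 + 25 + 2*4
Min AC = 8 + 25 + 8 = 41

41


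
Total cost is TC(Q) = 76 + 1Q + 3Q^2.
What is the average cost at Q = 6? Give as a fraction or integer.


TC(6) = 76 + 1*6 + 3*6^2
TC(6) = 76 + 6 + 108 = 190
AC = TC/Q = 190/6 = 95/3

95/3


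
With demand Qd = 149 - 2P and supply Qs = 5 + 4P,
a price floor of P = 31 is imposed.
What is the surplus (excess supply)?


At P = 31:
Qd = 149 - 2*31 = 87
Qs = 5 + 4*31 = 129
Surplus = Qs - Qd = 129 - 87 = 42

42


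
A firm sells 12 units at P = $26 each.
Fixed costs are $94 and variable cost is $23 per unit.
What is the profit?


Total Revenue = P * Q = 26 * 12 = $312
Total Cost = FC + VC*Q = 94 + 23*12 = $370
Profit = TR - TC = 312 - 370 = $-58

$-58


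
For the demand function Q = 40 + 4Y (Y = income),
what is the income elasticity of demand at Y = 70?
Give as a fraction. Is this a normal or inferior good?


dQ/dY = 4
At Y = 70: Q = 40 + 4*70 = 320
Ey = (dQ/dY)(Y/Q) = 4 * 70 / 320 = 7/8
Since Ey > 0, this is a normal good.

7/8 (normal good)


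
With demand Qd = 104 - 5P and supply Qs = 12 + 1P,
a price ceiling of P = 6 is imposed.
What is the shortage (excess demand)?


At P = 6:
Qd = 104 - 5*6 = 74
Qs = 12 + 1*6 = 18
Shortage = Qd - Qs = 74 - 18 = 56

56


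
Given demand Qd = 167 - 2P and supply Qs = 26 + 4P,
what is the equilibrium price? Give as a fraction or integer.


At equilibrium, Qd = Qs.
167 - 2P = 26 + 4P
167 - 26 = 2P + 4P
141 = 6P
P* = 141/6 = 47/2

47/2


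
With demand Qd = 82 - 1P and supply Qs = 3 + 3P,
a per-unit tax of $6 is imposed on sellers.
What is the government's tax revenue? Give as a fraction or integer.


With tax on sellers, new supply: Qs' = 3 + 3(P - 6)
= 3P - 15
New equilibrium quantity:
Q_new = 231/4
Tax revenue = tax * Q_new = 6 * 231/4 = 693/2

693/2


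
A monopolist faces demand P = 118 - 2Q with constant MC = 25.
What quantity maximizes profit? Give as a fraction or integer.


TR = P*Q = (118 - 2Q)Q = 118Q - 2Q^2
MR = dTR/dQ = 118 - 4Q
Set MR = MC:
118 - 4Q = 25
93 = 4Q
Q* = 93/4 = 93/4

93/4


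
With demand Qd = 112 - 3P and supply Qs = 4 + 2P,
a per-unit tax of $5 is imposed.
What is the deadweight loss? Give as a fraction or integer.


Pre-tax equilibrium quantity: Q* = 236/5
Post-tax equilibrium quantity: Q_tax = 206/5
Reduction in quantity: Q* - Q_tax = 6
DWL = (1/2) * tax * (Q* - Q_tax)
DWL = (1/2) * 5 * 6 = 15

15


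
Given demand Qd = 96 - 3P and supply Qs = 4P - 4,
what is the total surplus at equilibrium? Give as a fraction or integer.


Find equilibrium: 96 - 3P = 4P - 4
96 + 4 = 7P
P* = 100/7 = 100/7
Q* = 4*100/7 - 4 = 372/7
Inverse demand: P = 32 - Q/3, so P_max = 32
Inverse supply: P = 1 + Q/4, so P_min = 1
CS = (1/2) * 372/7 * (32 - 100/7) = 23064/49
PS = (1/2) * 372/7 * (100/7 - 1) = 17298/49
TS = CS + PS = 23064/49 + 17298/49 = 5766/7

5766/7
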